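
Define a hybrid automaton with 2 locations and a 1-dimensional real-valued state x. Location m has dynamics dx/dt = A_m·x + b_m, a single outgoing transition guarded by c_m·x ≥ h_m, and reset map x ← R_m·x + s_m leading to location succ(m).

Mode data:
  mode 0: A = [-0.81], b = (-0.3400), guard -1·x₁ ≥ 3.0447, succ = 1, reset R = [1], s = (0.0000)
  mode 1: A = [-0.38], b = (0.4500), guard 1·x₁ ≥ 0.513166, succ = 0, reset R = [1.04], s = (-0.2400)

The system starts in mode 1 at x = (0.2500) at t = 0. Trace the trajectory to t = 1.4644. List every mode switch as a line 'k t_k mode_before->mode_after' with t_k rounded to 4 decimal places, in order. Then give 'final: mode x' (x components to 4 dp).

1 0.8707 1->0
final: 0 0.0213

Mode 1: guard c·x = 0.5132 hit at Δt = 0.8707 (t = 0.8707), x⁻ = (0.5132) → reset → x⁺ = (0.2937), jump to mode 0
Mode 0: flow for 0.5937 to horizon, guard not reached → x = (0.0213)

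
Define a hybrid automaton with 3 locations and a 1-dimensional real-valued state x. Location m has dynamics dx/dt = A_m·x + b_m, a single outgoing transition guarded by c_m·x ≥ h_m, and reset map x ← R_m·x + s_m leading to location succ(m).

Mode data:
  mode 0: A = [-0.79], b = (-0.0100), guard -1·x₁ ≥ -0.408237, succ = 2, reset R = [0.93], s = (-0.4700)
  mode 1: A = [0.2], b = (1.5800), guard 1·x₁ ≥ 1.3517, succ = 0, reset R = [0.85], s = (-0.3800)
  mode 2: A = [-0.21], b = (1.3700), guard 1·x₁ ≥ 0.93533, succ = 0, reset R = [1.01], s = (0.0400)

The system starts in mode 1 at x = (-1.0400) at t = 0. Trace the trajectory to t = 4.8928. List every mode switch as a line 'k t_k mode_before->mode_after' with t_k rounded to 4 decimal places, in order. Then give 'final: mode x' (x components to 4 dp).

Mode 1: guard c·x = 1.3517 hit at Δt = 1.4955 (t = 1.4955), x⁻ = (1.3517) → reset → x⁺ = (0.7689), jump to mode 0
Mode 0: guard c·x = -0.4082 hit at Δt = 0.7835 (t = 2.2790), x⁻ = (0.4082) → reset → x⁺ = (-0.0903), jump to mode 2
Mode 2: guard c·x = 0.9353 hit at Δt = 0.8024 (t = 3.0814), x⁻ = (0.9353) → reset → x⁺ = (0.9847), jump to mode 0
Mode 0: guard c·x = -0.4082 hit at Δt = 1.0920 (t = 4.1734), x⁻ = (0.4082) → reset → x⁺ = (-0.0903), jump to mode 2
Mode 2: flow for 0.7194 to horizon, guard not reached → x = (0.8370)

1 1.4955 1->0
2 2.2790 0->2
3 3.0814 2->0
4 4.1734 0->2
final: 2 0.8370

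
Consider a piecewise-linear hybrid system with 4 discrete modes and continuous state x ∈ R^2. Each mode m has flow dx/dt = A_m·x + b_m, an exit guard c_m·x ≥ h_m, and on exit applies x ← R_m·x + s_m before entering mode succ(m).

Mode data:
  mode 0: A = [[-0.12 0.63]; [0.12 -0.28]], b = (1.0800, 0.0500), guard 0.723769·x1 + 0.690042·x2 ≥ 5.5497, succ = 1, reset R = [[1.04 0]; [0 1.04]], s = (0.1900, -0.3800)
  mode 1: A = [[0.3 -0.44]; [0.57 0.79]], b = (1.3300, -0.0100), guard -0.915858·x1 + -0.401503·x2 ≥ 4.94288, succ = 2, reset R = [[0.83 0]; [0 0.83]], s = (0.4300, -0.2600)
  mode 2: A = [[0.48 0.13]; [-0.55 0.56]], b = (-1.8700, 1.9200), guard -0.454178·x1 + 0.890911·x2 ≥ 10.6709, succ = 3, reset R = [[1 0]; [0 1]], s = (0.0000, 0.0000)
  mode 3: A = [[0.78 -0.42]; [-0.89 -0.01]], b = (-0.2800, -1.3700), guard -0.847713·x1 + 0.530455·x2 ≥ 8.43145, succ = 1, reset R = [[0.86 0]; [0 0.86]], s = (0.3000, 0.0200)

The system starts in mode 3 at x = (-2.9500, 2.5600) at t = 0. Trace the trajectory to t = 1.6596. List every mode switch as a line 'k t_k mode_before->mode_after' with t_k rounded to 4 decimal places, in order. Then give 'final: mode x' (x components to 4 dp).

1 0.7540 3->1
2 1.3160 1->2
final: 2 -6.8838 5.4522

Mode 3: guard c·x = 8.4314 hit at Δt = 0.7540 (t = 0.7540), x⁻ = (-7.0194, 4.6772) → reset → x⁺ = (-5.7367, 4.0423), jump to mode 1
Mode 1: guard c·x = 4.9429 hit at Δt = 0.5620 (t = 1.3160), x⁻ = (-7.0379, 3.7431) → reset → x⁺ = (-5.4115, 2.8468), jump to mode 2
Mode 2: flow for 0.3436 to horizon, guard not reached → x = (-6.8838, 5.4522)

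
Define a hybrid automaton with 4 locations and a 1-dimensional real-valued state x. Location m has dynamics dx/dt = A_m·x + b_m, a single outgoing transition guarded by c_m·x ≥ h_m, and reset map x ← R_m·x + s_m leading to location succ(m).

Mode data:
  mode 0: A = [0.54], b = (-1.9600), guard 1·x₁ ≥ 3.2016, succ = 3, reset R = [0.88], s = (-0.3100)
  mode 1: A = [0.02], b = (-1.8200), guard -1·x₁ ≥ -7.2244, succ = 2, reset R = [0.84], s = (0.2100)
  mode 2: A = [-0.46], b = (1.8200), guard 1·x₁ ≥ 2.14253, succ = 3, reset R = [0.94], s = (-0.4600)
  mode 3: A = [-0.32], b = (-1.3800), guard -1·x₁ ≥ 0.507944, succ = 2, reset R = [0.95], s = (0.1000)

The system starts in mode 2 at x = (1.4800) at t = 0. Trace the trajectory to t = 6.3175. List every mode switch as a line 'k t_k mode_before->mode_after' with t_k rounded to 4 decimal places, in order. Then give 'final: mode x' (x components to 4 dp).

1 0.6768 2->3
2 2.0301 3->2
3 3.9260 2->3
4 5.2793 3->2
final: 2 1.2650

Mode 2: guard c·x = 2.1425 hit at Δt = 0.6768 (t = 0.6768), x⁻ = (2.1425) → reset → x⁺ = (1.5540), jump to mode 3
Mode 3: guard c·x = 0.5079 hit at Δt = 1.3533 (t = 2.0301), x⁻ = (-0.5079) → reset → x⁺ = (-0.3825), jump to mode 2
Mode 2: guard c·x = 2.1425 hit at Δt = 1.8959 (t = 3.9260), x⁻ = (2.1425) → reset → x⁺ = (1.5540), jump to mode 3
Mode 3: guard c·x = 0.5079 hit at Δt = 1.3533 (t = 5.2793), x⁻ = (-0.5079) → reset → x⁺ = (-0.3825), jump to mode 2
Mode 2: flow for 1.0382 to horizon, guard not reached → x = (1.2650)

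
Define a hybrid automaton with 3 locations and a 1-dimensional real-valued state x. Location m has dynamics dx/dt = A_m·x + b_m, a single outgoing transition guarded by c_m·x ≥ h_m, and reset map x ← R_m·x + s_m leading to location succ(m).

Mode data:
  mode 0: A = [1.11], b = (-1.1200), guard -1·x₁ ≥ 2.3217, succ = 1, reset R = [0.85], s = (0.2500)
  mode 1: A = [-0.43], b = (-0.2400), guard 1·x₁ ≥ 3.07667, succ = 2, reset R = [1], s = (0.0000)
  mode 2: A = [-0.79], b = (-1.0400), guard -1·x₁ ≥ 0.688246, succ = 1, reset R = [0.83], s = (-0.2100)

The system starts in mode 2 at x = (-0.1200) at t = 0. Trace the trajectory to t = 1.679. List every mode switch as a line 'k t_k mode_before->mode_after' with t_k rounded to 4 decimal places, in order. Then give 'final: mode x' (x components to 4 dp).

1 0.8155 2->1
final: 1 -0.7120

Mode 2: guard c·x = 0.6882 hit at Δt = 0.8155 (t = 0.8155), x⁻ = (-0.6882) → reset → x⁺ = (-0.7812), jump to mode 1
Mode 1: flow for 0.8635 to horizon, guard not reached → x = (-0.7120)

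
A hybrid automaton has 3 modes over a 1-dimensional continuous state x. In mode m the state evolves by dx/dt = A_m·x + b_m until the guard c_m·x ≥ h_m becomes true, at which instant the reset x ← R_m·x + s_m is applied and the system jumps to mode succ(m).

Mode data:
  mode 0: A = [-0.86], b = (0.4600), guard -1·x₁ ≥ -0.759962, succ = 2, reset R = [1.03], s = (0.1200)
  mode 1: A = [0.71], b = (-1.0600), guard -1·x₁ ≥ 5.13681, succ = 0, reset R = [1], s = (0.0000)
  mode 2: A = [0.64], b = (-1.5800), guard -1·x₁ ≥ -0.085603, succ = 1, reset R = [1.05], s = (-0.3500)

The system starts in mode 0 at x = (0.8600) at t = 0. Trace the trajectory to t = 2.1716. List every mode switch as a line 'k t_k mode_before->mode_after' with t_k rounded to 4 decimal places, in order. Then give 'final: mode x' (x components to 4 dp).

1 0.4276 0->2
2 1.0837 2->1
final: 1 -2.3024

Mode 0: guard c·x = -0.7600 hit at Δt = 0.4276 (t = 0.4276), x⁻ = (0.7600) → reset → x⁺ = (0.9028), jump to mode 2
Mode 2: guard c·x = -0.0856 hit at Δt = 0.6561 (t = 1.0837), x⁻ = (0.0856) → reset → x⁺ = (-0.2601), jump to mode 1
Mode 1: flow for 1.0879 to horizon, guard not reached → x = (-2.3024)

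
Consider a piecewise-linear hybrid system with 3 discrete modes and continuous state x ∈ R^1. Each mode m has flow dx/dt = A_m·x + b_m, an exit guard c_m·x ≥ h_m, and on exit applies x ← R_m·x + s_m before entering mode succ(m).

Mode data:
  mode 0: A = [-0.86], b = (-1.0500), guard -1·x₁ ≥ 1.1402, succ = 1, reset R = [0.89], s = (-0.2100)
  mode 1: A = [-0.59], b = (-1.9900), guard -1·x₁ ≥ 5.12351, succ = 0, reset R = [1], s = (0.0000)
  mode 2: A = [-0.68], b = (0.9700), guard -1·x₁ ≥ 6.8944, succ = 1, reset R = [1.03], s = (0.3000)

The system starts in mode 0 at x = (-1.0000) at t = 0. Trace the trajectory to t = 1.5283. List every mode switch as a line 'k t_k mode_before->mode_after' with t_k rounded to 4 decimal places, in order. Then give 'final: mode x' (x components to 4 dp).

Mode 0: guard c·x = 1.1402 hit at Δt = 1.1706 (t = 1.1706), x⁻ = (-1.1402) → reset → x⁺ = (-1.2248), jump to mode 1
Mode 1: flow for 0.3577 to horizon, guard not reached → x = (-1.6335)

1 1.1706 0->1
final: 1 -1.6335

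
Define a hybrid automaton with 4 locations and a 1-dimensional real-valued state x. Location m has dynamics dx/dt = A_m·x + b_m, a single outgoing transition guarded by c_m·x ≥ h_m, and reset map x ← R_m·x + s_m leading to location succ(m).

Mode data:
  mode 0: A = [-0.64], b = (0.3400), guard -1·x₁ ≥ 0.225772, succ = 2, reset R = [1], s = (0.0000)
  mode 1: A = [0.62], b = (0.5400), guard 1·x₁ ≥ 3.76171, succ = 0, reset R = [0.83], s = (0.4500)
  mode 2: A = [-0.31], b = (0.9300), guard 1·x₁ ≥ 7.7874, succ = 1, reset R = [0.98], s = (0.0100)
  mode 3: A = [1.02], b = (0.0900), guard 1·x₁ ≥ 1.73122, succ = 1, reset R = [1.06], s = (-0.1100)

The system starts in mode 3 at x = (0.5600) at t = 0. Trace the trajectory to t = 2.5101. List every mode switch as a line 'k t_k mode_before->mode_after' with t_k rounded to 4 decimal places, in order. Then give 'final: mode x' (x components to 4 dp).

1 1.0118 3->1
2 1.9459 1->0
final: 0 2.6506

Mode 3: guard c·x = 1.7312 hit at Δt = 1.0118 (t = 1.0118), x⁻ = (1.7312) → reset → x⁺ = (1.7251), jump to mode 1
Mode 1: guard c·x = 3.7617 hit at Δt = 0.9341 (t = 1.9459), x⁻ = (3.7617) → reset → x⁺ = (3.5722), jump to mode 0
Mode 0: flow for 0.5642 to horizon, guard not reached → x = (2.6506)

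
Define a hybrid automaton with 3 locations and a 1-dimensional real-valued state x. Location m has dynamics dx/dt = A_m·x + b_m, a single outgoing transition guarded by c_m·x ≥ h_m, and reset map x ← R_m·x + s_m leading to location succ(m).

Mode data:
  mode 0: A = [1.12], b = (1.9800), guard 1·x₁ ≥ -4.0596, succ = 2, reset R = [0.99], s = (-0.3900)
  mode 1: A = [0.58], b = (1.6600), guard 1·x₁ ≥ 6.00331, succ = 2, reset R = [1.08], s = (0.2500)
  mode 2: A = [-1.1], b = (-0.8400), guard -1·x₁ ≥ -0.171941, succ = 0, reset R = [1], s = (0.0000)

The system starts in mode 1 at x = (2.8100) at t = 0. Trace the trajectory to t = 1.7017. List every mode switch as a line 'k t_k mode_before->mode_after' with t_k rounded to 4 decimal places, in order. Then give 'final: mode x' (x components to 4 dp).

Mode 1: guard c·x = 6.0033 hit at Δt = 0.7700 (t = 0.7700), x⁻ = (6.0033) → reset → x⁺ = (6.7336), jump to mode 2
Mode 2: flow for 0.9317 to horizon, guard not reached → x = (1.9267)

1 0.7700 1->2
final: 2 1.9267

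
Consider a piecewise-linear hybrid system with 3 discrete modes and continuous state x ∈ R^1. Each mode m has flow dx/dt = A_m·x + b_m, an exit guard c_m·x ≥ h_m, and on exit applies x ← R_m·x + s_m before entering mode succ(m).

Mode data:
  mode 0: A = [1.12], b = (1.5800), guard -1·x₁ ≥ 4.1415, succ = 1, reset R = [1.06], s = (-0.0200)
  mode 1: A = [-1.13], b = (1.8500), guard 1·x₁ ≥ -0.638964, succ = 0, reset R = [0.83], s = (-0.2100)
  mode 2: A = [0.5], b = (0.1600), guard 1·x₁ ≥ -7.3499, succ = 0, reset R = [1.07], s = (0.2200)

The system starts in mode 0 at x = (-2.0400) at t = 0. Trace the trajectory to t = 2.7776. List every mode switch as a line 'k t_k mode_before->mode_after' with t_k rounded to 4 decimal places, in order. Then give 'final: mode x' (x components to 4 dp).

1 1.3105 0->1
2 2.1752 1->0
final: 0 -0.0945

Mode 0: guard c·x = 4.1415 hit at Δt = 1.3105 (t = 1.3105), x⁻ = (-4.1415) → reset → x⁺ = (-4.4100), jump to mode 1
Mode 1: guard c·x = -0.6390 hit at Δt = 0.8647 (t = 2.1752), x⁻ = (-0.6390) → reset → x⁺ = (-0.7403), jump to mode 0
Mode 0: flow for 0.6024 to horizon, guard not reached → x = (-0.0945)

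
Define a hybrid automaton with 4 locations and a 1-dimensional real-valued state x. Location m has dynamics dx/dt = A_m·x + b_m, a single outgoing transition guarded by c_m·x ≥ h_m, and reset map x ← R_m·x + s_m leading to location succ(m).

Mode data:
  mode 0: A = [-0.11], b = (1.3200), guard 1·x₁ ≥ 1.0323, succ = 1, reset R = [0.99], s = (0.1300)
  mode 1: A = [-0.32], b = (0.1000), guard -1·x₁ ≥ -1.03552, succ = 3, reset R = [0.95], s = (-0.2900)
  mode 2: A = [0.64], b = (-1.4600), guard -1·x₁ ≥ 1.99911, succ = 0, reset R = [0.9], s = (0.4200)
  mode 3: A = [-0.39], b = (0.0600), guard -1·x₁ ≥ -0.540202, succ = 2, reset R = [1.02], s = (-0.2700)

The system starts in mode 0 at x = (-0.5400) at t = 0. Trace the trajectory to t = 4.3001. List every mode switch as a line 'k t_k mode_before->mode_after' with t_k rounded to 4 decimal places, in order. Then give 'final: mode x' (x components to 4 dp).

Mode 0: guard c·x = 1.0323 hit at Δt = 1.2179 (t = 1.2179), x⁻ = (1.0323) → reset → x⁺ = (1.1520), jump to mode 1
Mode 1: guard c·x = -1.0355 hit at Δt = 0.4667 (t = 1.6846), x⁻ = (1.0355) → reset → x⁺ = (0.6937), jump to mode 3
Mode 3: guard c·x = -0.5402 hit at Δt = 0.8580 (t = 2.5426), x⁻ = (0.5402) → reset → x⁺ = (0.2810), jump to mode 2
Mode 2: guard c·x = 1.9991 hit at Δt = 1.1887 (t = 3.7313), x⁻ = (-1.9991) → reset → x⁺ = (-1.3792), jump to mode 0
Mode 0: flow for 0.5688 to horizon, guard not reached → x = (-0.5677)

1 1.2179 0->1
2 1.6846 1->3
3 2.5426 3->2
4 3.7313 2->0
final: 0 -0.5677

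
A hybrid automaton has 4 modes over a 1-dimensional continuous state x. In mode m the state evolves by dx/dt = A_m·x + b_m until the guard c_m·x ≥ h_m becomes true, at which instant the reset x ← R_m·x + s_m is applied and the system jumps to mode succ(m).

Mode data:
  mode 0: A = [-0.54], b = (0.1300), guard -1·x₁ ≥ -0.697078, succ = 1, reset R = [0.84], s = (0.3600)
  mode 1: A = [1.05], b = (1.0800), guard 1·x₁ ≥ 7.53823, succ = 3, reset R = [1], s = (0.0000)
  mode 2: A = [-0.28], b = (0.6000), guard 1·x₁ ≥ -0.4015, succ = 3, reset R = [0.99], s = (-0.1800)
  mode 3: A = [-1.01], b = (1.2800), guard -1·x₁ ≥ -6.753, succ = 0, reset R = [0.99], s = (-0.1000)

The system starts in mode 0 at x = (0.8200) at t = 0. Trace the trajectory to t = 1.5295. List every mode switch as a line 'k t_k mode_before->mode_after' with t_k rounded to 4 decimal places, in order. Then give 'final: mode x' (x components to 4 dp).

Mode 0: guard c·x = -0.6971 hit at Δt = 0.4417 (t = 0.4417), x⁻ = (0.6971) → reset → x⁺ = (0.9455), jump to mode 1
Mode 1: flow for 1.0878 to horizon, guard not reached → x = (5.1576)

1 0.4417 0->1
final: 1 5.1576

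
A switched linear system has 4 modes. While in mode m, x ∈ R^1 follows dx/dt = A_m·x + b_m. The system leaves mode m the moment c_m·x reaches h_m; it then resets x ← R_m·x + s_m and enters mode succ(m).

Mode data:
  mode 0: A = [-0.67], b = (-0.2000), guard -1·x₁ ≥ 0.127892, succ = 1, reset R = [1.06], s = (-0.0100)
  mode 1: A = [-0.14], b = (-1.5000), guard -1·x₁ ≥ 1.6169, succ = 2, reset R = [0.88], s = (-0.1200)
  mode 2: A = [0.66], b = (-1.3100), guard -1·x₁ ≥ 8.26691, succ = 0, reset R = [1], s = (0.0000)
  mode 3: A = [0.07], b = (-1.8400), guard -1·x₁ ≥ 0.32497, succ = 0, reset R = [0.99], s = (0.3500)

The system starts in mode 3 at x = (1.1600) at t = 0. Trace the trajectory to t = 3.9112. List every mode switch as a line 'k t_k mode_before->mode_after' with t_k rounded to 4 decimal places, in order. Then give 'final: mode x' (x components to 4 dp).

1 0.8203 3->0
2 1.7903 0->1
3 2.8611 1->2
final: 2 -5.0701

Mode 3: guard c·x = 0.3250 hit at Δt = 0.8203 (t = 0.8203), x⁻ = (-0.3250) → reset → x⁺ = (0.0283), jump to mode 0
Mode 0: guard c·x = 0.1279 hit at Δt = 0.9700 (t = 1.7903), x⁻ = (-0.1279) → reset → x⁺ = (-0.1456), jump to mode 1
Mode 1: guard c·x = 1.6169 hit at Δt = 1.0708 (t = 2.8611), x⁻ = (-1.6169) → reset → x⁺ = (-1.5429), jump to mode 2
Mode 2: flow for 1.0501 to horizon, guard not reached → x = (-5.0701)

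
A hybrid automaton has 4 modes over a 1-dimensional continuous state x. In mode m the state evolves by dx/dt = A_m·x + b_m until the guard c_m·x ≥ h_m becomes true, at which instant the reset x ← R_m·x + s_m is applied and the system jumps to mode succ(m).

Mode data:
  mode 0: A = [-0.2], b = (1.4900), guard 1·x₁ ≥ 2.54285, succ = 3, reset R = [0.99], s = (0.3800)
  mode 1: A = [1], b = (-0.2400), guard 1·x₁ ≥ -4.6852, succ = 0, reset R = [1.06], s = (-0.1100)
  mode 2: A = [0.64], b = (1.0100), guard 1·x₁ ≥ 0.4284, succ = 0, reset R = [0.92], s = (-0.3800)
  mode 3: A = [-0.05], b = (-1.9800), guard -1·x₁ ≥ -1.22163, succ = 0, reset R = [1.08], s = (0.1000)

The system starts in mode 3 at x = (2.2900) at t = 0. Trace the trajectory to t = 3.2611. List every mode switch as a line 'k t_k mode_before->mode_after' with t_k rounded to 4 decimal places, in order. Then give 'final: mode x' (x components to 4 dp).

1 0.5167 3->0
2 1.5475 0->3
3 2.3521 3->0
final: 0 2.4218

Mode 3: guard c·x = -1.2216 hit at Δt = 0.5167 (t = 0.5167), x⁻ = (1.2216) → reset → x⁺ = (1.4194), jump to mode 0
Mode 0: guard c·x = 2.5429 hit at Δt = 1.0308 (t = 1.5475), x⁻ = (2.5429) → reset → x⁺ = (2.8974), jump to mode 3
Mode 3: guard c·x = -1.2216 hit at Δt = 0.8046 (t = 2.3521), x⁻ = (1.2216) → reset → x⁺ = (1.4194), jump to mode 0
Mode 0: flow for 0.9090 to horizon, guard not reached → x = (2.4218)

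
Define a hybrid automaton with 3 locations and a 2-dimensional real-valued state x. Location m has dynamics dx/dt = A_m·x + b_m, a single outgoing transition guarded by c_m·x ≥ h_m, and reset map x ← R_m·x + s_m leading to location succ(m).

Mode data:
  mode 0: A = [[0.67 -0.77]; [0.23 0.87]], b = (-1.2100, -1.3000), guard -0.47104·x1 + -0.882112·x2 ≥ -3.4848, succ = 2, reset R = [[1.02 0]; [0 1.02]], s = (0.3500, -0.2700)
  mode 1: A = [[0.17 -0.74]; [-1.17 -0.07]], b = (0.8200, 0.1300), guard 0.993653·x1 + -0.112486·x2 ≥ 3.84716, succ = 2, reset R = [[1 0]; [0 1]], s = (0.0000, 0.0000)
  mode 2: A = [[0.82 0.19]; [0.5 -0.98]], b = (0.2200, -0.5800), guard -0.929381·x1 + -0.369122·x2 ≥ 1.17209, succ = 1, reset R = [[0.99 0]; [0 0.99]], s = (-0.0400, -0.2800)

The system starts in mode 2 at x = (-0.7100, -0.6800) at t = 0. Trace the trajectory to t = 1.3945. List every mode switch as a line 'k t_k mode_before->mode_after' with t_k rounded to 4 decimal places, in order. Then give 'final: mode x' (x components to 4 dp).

Mode 2: guard c·x = 1.1721 hit at Δt = 0.4009 (t = 0.4009), x⁻ = (-0.9478, -0.7889) → reset → x⁺ = (-0.9784, -1.0610), jump to mode 1
Mode 1: flow for 0.9936 to horizon, guard not reached → x = (0.2589, -0.4886)

1 0.4009 2->1
final: 1 0.2589 -0.4886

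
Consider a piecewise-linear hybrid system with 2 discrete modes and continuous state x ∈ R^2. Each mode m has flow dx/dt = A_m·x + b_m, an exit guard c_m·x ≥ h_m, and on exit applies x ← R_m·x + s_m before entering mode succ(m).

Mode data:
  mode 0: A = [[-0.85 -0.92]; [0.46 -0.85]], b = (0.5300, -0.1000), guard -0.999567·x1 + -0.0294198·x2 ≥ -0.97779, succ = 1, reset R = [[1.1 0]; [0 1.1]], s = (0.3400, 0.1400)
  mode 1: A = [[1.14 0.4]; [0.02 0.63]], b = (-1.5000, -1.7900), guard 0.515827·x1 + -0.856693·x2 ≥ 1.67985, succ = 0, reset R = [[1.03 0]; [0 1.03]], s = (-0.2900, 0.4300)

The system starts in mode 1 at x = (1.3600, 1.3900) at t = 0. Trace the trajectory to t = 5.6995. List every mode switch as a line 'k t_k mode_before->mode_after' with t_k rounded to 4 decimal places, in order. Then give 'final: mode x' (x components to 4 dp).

Mode 1: guard c·x = 1.6799 hit at Δt = 1.3288 (t = 1.3288), x⁻ = (2.5325, -0.4360) → reset → x⁺ = (2.3185, -0.0191), jump to mode 0
Mode 0: guard c·x = -0.9778 hit at Δt = 1.2530 (t = 2.5818), x⁻ = (0.9656, 0.4286) → reset → x⁺ = (1.4022, 0.6115), jump to mode 1
Mode 1: guard c·x = 1.6799 hit at Δt = 0.8880 (t = 3.4698), x⁻ = (1.5553, -1.0244) → reset → x⁺ = (1.3119, -0.6251), jump to mode 0
Mode 0: guard c·x = -0.9778 hit at Δt = 1.1644 (t = 4.6342), x⁻ = (0.9757, 0.0838) → reset → x⁺ = (1.4133, 0.2321), jump to mode 1
Mode 1: guard c·x = 1.6799 hit at Δt = 0.6715 (t = 5.3058), x⁻ = (1.4001, -1.1179) → reset → x⁺ = (1.1521, -0.7214), jump to mode 0
Mode 0: flow for 0.3937 to horizon, guard not reached → x = (1.1637, -0.3697)

1 1.3288 1->0
2 2.5818 0->1
3 3.4698 1->0
4 4.6342 0->1
5 5.3058 1->0
final: 0 1.1637 -0.3697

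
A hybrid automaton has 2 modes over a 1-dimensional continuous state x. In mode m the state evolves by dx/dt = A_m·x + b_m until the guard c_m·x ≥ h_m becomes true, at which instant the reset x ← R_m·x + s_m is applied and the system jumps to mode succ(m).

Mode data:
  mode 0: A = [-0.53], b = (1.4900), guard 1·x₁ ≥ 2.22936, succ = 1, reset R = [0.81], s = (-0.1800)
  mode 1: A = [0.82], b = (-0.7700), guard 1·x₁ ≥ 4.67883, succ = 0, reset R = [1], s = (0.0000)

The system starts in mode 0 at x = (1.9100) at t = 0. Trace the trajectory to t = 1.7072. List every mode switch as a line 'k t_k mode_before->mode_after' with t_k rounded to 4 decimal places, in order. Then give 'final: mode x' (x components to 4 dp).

1 0.8254 0->1
final: 1 2.3543

Mode 0: guard c·x = 2.2294 hit at Δt = 0.8254 (t = 0.8254), x⁻ = (2.2294) → reset → x⁺ = (1.6258), jump to mode 1
Mode 1: flow for 0.8818 to horizon, guard not reached → x = (2.3543)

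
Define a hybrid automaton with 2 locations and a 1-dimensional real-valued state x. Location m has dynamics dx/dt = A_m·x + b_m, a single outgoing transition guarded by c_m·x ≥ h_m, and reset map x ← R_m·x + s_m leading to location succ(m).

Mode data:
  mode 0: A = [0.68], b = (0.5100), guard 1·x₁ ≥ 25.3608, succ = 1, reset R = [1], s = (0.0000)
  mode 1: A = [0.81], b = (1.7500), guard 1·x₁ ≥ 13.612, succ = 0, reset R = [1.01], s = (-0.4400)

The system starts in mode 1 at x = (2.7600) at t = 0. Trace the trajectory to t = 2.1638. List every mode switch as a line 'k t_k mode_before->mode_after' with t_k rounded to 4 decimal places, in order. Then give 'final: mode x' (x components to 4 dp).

Mode 1: guard c·x = 13.6120 hit at Δt = 1.4381 (t = 1.4381), x⁻ = (13.6120) → reset → x⁺ = (13.3081), jump to mode 0
Mode 0: flow for 0.7257 to horizon, guard not reached → x = (22.2772)

1 1.4381 1->0
final: 0 22.2772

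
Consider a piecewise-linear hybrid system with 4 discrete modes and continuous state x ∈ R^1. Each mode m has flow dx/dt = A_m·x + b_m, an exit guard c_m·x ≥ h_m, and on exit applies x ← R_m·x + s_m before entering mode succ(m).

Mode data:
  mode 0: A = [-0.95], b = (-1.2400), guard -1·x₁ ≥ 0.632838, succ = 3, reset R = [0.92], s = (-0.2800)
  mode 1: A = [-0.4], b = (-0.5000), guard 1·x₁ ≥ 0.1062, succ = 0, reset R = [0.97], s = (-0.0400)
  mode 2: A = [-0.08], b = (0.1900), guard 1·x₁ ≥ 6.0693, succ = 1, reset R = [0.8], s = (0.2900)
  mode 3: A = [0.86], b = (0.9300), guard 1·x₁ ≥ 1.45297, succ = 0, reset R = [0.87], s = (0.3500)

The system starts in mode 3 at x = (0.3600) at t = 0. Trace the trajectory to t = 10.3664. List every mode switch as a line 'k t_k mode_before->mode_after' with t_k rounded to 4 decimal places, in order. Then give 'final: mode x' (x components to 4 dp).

1 0.6562 3->0
2 2.2017 0->3
3 5.0480 3->0
4 6.5935 0->3
5 9.4397 3->0
final: 0 -0.0948

Mode 3: guard c·x = 1.4530 hit at Δt = 0.6562 (t = 0.6562), x⁻ = (1.4530) → reset → x⁺ = (1.6141), jump to mode 0
Mode 0: guard c·x = 0.6328 hit at Δt = 1.5455 (t = 2.2017), x⁻ = (-0.6328) → reset → x⁺ = (-0.8622), jump to mode 3
Mode 3: guard c·x = 1.4530 hit at Δt = 2.8463 (t = 5.0480), x⁻ = (1.4530) → reset → x⁺ = (1.6141), jump to mode 0
Mode 0: guard c·x = 0.6328 hit at Δt = 1.5455 (t = 6.5935), x⁻ = (-0.6328) → reset → x⁺ = (-0.8622), jump to mode 3
Mode 3: guard c·x = 1.4530 hit at Δt = 2.8463 (t = 9.4397), x⁻ = (1.4530) → reset → x⁺ = (1.6141), jump to mode 0
Mode 0: flow for 0.9267 to horizon, guard not reached → x = (-0.0948)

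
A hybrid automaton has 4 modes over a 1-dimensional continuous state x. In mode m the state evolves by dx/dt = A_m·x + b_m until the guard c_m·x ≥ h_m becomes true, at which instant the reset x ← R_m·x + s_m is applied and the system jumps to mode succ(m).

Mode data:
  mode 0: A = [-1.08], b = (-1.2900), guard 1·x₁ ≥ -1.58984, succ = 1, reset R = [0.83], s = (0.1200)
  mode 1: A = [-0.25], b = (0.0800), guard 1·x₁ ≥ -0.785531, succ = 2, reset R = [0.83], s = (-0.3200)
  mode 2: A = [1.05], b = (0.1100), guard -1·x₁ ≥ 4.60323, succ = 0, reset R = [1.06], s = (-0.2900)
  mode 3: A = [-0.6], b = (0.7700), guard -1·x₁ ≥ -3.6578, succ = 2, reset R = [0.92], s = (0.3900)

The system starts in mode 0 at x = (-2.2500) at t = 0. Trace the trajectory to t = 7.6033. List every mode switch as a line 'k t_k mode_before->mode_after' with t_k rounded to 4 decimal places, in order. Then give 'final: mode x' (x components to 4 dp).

1 0.9092 0->1
2 2.1816 1->2
3 3.7494 2->0
4 5.8863 0->1
5 7.1587 1->2
final: 2 -1.4879

Mode 0: guard c·x = -1.5898 hit at Δt = 0.9092 (t = 0.9092), x⁻ = (-1.5898) → reset → x⁺ = (-1.1996), jump to mode 1
Mode 1: guard c·x = -0.7855 hit at Δt = 1.2724 (t = 2.1816), x⁻ = (-0.7855) → reset → x⁺ = (-0.9720), jump to mode 2
Mode 2: guard c·x = 4.6032 hit at Δt = 1.5678 (t = 3.7494), x⁻ = (-4.6032) → reset → x⁺ = (-5.1694), jump to mode 0
Mode 0: guard c·x = -1.5898 hit at Δt = 2.1369 (t = 5.8863), x⁻ = (-1.5898) → reset → x⁺ = (-1.1996), jump to mode 1
Mode 1: guard c·x = -0.7855 hit at Δt = 1.2724 (t = 7.1587), x⁻ = (-0.7855) → reset → x⁺ = (-0.9720), jump to mode 2
Mode 2: flow for 0.4446 to horizon, guard not reached → x = (-1.4879)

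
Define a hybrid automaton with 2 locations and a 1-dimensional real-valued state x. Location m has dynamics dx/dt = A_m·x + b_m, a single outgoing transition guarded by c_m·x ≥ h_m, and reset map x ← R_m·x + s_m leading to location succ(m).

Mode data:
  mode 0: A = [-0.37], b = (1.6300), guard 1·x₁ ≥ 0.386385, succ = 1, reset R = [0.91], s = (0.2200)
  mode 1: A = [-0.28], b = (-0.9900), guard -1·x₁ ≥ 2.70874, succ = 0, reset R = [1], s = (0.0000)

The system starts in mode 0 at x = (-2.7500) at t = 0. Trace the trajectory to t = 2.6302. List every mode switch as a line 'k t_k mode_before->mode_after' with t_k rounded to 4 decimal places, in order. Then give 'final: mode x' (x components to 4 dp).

Mode 0: guard c·x = 0.3864 hit at Δt = 1.5590 (t = 1.5590), x⁻ = (0.3864) → reset → x⁺ = (0.5716), jump to mode 1
Mode 1: flow for 1.0712 to horizon, guard not reached → x = (-0.4927)

1 1.5590 0->1
final: 1 -0.4927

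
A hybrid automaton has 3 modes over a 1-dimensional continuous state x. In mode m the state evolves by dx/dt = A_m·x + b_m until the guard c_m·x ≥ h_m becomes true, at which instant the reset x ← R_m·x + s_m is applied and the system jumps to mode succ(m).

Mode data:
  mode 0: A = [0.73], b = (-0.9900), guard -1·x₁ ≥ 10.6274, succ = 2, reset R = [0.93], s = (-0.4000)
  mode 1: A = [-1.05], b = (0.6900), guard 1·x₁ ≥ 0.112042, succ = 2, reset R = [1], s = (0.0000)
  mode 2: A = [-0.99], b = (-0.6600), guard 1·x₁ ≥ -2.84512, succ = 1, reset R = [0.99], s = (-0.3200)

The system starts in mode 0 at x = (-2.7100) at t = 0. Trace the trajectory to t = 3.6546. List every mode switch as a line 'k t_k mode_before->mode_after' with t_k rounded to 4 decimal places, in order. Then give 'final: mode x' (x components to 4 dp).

1 1.4806 0->2
2 2.9805 2->1
final: 1 -1.2121

Mode 0: guard c·x = 10.6274 hit at Δt = 1.4806 (t = 1.4806), x⁻ = (-10.6274) → reset → x⁺ = (-10.2835), jump to mode 2
Mode 2: guard c·x = -2.8451 hit at Δt = 1.4999 (t = 2.9805), x⁻ = (-2.8451) → reset → x⁺ = (-3.1367), jump to mode 1
Mode 1: flow for 0.6741 to horizon, guard not reached → x = (-1.2121)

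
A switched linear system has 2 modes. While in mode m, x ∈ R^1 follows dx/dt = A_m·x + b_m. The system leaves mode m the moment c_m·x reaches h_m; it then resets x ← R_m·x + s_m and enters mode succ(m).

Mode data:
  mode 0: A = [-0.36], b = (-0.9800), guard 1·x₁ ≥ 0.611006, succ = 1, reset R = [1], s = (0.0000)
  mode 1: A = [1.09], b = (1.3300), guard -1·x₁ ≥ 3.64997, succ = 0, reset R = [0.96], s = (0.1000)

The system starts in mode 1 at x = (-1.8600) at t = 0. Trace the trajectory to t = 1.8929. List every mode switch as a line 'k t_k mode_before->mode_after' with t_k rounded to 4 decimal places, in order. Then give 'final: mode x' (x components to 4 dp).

1 1.2242 1->0
final: 0 -3.2581

Mode 1: guard c·x = 3.6500 hit at Δt = 1.2242 (t = 1.2242), x⁻ = (-3.6500) → reset → x⁺ = (-3.4040), jump to mode 0
Mode 0: flow for 0.6687 to horizon, guard not reached → x = (-3.2581)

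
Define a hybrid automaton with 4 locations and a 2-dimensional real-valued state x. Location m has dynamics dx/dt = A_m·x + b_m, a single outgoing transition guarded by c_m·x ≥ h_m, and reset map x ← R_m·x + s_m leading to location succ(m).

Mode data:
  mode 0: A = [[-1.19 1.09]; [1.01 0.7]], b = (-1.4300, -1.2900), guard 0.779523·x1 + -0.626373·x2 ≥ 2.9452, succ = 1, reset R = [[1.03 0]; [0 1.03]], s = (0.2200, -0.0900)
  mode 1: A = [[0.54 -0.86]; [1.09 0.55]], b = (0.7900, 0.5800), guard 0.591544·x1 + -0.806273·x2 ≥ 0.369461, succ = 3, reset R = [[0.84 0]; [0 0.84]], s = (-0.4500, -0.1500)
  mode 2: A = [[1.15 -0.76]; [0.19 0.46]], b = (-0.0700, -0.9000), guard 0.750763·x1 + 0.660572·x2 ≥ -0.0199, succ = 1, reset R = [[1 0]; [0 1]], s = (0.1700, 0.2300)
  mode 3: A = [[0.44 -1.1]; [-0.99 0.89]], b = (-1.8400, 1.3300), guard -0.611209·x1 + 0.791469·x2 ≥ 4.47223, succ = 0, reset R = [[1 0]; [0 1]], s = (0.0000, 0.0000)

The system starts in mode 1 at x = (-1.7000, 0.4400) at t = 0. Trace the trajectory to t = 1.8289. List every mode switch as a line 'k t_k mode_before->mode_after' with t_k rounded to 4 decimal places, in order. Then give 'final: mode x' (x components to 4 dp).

1 1.2357 1->3
final: 3 -2.8237 0.2506

Mode 1: guard c·x = 0.3695 hit at Δt = 1.2357 (t = 1.2357), x⁻ = (-1.4179, -1.4985) → reset → x⁺ = (-1.6410, -1.4088), jump to mode 3
Mode 3: flow for 0.5932 to horizon, guard not reached → x = (-2.8237, 0.2506)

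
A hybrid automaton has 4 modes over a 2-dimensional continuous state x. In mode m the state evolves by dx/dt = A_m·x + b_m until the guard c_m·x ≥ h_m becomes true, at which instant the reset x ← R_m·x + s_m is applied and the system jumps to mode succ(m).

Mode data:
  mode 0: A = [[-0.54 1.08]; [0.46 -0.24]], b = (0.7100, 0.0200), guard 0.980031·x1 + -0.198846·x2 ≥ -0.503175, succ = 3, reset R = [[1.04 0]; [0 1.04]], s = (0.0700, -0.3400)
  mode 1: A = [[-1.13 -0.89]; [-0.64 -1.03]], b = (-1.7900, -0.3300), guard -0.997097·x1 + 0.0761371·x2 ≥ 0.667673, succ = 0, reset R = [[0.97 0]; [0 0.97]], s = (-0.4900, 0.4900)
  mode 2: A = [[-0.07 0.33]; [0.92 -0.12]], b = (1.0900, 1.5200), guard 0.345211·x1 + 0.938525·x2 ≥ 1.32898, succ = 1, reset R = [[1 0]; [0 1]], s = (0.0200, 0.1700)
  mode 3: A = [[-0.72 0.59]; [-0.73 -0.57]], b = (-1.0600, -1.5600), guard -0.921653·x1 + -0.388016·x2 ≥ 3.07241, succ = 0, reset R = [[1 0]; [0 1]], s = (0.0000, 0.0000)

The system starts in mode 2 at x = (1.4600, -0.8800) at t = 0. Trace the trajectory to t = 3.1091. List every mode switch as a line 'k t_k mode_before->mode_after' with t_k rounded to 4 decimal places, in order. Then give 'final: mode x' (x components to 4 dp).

Mode 2: guard c·x = 1.3290 hit at Δt = 0.5138 (t = 0.5138), x⁻ = (1.9426, 0.7015) → reset → x⁺ = (1.9626, 0.8715), jump to mode 1
Mode 1: guard c·x = 0.6677 hit at Δt = 1.1204 (t = 1.6342), x⁻ = (-0.6683, 0.0170) → reset → x⁺ = (-1.1383, 0.5065), jump to mode 0
Mode 0: guard c·x = -0.5032 hit at Δt = 0.4425 (t = 2.0767), x⁻ = (-0.4493, 0.3159) → reset → x⁺ = (-0.3973, -0.0115), jump to mode 3
Mode 3: flow for 1.0324 to horizon, guard not reached → x = (-1.1791, -0.7459)

1 0.5138 2->1
2 1.6342 1->0
3 2.0767 0->3
final: 3 -1.1791 -0.7459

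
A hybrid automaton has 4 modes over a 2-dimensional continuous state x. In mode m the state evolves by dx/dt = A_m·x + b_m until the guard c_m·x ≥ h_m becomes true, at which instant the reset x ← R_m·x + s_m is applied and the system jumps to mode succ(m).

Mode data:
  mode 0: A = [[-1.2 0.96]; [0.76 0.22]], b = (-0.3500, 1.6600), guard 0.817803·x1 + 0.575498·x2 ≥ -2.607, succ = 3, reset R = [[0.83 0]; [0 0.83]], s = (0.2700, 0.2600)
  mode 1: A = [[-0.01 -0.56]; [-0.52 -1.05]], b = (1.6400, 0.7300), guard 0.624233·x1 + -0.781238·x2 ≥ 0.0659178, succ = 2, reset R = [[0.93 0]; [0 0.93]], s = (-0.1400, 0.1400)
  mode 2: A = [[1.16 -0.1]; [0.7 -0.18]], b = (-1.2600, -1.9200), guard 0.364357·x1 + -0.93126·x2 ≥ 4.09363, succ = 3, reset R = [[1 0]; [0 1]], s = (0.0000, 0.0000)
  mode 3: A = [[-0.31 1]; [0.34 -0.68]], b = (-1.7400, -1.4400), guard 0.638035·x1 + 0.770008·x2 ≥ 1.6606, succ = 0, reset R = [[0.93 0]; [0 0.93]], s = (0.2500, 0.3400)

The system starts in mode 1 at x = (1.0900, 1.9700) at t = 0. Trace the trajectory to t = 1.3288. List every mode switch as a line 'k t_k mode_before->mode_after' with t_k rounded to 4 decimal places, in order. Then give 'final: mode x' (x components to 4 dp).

1 0.5499 1->2
final: 2 1.4406 0.3194

Mode 1: guard c·x = 0.0659 hit at Δt = 0.5499 (t = 0.5499), x⁻ = (1.5171, 1.1278) → reset → x⁺ = (1.2709, 1.1889), jump to mode 2
Mode 2: flow for 0.7789 to horizon, guard not reached → x = (1.4406, 0.3194)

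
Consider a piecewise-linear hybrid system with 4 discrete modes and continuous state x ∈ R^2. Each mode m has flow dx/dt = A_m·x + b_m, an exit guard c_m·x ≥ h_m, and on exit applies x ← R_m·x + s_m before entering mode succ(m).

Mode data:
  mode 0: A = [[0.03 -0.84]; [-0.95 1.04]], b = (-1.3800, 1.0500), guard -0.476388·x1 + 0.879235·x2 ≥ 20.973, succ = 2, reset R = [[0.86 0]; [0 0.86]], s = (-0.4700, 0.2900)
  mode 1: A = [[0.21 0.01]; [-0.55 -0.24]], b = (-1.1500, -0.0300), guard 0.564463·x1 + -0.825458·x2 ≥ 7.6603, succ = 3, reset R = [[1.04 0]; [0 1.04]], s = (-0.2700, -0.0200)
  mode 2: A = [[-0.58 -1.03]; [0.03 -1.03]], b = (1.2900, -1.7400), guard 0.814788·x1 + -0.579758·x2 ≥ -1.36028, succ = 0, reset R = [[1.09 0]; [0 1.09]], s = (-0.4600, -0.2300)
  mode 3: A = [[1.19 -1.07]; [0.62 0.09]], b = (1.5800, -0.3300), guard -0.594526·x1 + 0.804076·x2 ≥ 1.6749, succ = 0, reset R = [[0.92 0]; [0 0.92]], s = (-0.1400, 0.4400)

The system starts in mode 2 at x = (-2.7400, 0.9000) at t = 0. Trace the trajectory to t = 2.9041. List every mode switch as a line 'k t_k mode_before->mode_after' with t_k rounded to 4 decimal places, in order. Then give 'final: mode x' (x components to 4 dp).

1 0.4533 2->0
2 1.9926 0->2
final: 2 -11.6943 4.7671

Mode 2: guard c·x = -1.3603 hit at Δt = 0.4533 (t = 0.4533), x⁻ = (-1.7335, -0.0900) → reset → x⁺ = (-2.3496, -0.3281), jump to mode 0
Mode 0: guard c·x = 20.9730 hit at Δt = 1.5393 (t = 1.9926), x⁻ = (-11.6725, 17.5293) → reset → x⁺ = (-10.5084, 15.3652), jump to mode 2
Mode 2: flow for 0.9115 to horizon, guard not reached → x = (-11.6943, 4.7671)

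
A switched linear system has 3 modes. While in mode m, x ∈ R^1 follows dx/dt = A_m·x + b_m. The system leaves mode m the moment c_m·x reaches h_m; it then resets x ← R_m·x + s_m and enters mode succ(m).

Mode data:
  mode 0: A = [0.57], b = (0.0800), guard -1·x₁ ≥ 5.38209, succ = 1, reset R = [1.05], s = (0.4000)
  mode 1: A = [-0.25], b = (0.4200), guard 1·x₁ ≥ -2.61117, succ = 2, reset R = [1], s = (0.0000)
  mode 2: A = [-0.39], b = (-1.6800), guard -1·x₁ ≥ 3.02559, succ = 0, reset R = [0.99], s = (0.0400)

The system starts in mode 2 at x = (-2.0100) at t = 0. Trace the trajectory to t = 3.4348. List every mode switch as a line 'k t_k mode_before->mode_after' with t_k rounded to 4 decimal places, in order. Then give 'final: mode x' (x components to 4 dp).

1 1.4959 2->0
2 2.5866 0->1
final: 1 -3.9268

Mode 2: guard c·x = 3.0256 hit at Δt = 1.4959 (t = 1.4959), x⁻ = (-3.0256) → reset → x⁺ = (-2.9553), jump to mode 0
Mode 0: guard c·x = 5.3821 hit at Δt = 1.0907 (t = 2.5866), x⁻ = (-5.3821) → reset → x⁺ = (-5.2512), jump to mode 1
Mode 1: flow for 0.8482 to horizon, guard not reached → x = (-3.9268)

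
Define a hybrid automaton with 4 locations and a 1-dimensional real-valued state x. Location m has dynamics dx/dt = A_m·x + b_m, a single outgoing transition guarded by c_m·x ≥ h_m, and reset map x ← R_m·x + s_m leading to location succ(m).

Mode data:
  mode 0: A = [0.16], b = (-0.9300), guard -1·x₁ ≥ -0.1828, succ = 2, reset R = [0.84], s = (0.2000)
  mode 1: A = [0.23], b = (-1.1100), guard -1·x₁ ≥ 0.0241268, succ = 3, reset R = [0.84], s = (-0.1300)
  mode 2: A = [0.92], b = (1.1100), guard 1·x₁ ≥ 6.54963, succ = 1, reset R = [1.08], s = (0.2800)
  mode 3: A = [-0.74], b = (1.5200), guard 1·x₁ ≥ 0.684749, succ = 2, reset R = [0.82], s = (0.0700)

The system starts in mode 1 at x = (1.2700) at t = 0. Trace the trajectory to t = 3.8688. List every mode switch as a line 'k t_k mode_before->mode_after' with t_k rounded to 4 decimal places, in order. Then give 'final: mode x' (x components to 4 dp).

Mode 1: guard c·x = 0.0241 hit at Δt = 1.3494 (t = 1.3494), x⁻ = (-0.0241) → reset → x⁺ = (-0.1503), jump to mode 3
Mode 3: guard c·x = 0.6847 hit at Δt = 0.6434 (t = 1.9928), x⁻ = (0.6847) → reset → x⁺ = (0.6315), jump to mode 2
Mode 2: guard c·x = 6.5496 hit at Δt = 1.5650 (t = 3.5578), x⁻ = (6.5496) → reset → x⁺ = (7.3536), jump to mode 1
Mode 1: flow for 0.3110 to horizon, guard not reached → x = (7.5410)

1 1.3494 1->3
2 1.9928 3->2
3 3.5578 2->1
final: 1 7.5410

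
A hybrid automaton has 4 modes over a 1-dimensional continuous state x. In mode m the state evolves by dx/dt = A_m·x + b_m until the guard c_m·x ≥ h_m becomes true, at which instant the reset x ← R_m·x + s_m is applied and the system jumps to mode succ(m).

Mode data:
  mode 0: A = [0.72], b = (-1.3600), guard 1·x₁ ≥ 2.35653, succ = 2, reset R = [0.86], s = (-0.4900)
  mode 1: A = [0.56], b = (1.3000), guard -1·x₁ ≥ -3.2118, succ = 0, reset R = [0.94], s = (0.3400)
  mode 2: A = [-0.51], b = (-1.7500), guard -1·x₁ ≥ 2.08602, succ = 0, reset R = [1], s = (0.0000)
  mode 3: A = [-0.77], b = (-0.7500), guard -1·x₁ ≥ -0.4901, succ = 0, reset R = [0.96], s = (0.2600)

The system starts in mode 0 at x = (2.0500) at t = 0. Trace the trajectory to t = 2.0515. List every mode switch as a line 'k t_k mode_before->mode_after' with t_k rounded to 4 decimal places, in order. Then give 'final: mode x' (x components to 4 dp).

Mode 0: guard c·x = 2.3565 hit at Δt = 1.4800 (t = 1.4800), x⁻ = (2.3565) → reset → x⁺ = (1.5366), jump to mode 2
Mode 2: flow for 0.5715 to horizon, guard not reached → x = (0.2806)

1 1.4800 0->2
final: 2 0.2806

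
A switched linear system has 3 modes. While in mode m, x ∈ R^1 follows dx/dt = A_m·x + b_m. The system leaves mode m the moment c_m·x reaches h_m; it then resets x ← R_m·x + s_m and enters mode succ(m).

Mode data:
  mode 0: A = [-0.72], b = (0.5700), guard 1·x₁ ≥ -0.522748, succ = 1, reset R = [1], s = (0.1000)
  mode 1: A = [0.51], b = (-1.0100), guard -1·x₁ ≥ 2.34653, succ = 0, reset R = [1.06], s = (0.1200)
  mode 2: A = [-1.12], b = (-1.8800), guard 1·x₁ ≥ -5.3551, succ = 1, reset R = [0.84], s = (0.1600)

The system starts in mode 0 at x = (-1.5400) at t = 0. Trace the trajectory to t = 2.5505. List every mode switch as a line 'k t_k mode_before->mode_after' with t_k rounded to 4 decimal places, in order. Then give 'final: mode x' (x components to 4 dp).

1 0.7961 0->1
2 1.9492 1->0
final: 0 -1.2573

Mode 0: guard c·x = -0.5227 hit at Δt = 0.7961 (t = 0.7961), x⁻ = (-0.5227) → reset → x⁺ = (-0.4227), jump to mode 1
Mode 1: guard c·x = 2.3465 hit at Δt = 1.1531 (t = 1.9492), x⁻ = (-2.3465) → reset → x⁺ = (-2.3673), jump to mode 0
Mode 0: flow for 0.6013 to horizon, guard not reached → x = (-1.2573)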